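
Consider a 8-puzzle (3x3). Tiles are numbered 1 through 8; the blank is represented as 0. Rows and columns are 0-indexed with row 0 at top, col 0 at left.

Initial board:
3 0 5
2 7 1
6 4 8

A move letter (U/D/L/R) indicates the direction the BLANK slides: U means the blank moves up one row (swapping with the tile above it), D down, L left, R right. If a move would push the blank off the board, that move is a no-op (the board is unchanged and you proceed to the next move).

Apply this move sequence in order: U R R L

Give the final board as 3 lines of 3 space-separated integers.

Answer: 3 0 5
2 7 1
6 4 8

Derivation:
After move 1 (U):
3 0 5
2 7 1
6 4 8

After move 2 (R):
3 5 0
2 7 1
6 4 8

After move 3 (R):
3 5 0
2 7 1
6 4 8

After move 4 (L):
3 0 5
2 7 1
6 4 8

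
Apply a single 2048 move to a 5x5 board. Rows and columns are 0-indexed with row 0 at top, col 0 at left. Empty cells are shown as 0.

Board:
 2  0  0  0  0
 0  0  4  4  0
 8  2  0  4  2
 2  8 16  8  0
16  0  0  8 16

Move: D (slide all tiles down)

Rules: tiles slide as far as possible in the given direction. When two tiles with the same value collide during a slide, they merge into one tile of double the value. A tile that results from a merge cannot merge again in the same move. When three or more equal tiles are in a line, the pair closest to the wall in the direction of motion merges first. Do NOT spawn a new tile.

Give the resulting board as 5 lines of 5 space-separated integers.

Slide down:
col 0: [2, 0, 8, 2, 16] -> [0, 2, 8, 2, 16]
col 1: [0, 0, 2, 8, 0] -> [0, 0, 0, 2, 8]
col 2: [0, 4, 0, 16, 0] -> [0, 0, 0, 4, 16]
col 3: [0, 4, 4, 8, 8] -> [0, 0, 0, 8, 16]
col 4: [0, 0, 2, 0, 16] -> [0, 0, 0, 2, 16]

Answer:  0  0  0  0  0
 2  0  0  0  0
 8  0  0  0  0
 2  2  4  8  2
16  8 16 16 16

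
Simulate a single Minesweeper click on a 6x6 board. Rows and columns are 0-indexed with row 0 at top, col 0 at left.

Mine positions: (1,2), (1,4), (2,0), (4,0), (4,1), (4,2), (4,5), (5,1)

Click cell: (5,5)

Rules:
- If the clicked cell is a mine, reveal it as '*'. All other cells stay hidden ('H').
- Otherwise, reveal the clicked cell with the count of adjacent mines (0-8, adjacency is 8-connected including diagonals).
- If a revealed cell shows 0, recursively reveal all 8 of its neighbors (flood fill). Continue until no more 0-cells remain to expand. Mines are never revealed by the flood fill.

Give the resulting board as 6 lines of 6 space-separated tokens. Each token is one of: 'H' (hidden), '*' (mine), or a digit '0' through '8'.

H H H H H H
H H H H H H
H H H H H H
H H H H H H
H H H H H H
H H H H H 1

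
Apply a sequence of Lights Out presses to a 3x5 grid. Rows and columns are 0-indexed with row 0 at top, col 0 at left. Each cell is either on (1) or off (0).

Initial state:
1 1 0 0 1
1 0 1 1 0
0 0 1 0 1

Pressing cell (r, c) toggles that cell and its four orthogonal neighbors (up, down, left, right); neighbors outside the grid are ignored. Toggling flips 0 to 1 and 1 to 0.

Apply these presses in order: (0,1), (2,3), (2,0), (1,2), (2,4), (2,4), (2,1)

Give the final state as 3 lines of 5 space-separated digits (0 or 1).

Answer: 0 0 0 0 1
0 1 0 1 0
0 0 0 1 0

Derivation:
After press 1 at (0,1):
0 0 1 0 1
1 1 1 1 0
0 0 1 0 1

After press 2 at (2,3):
0 0 1 0 1
1 1 1 0 0
0 0 0 1 0

After press 3 at (2,0):
0 0 1 0 1
0 1 1 0 0
1 1 0 1 0

After press 4 at (1,2):
0 0 0 0 1
0 0 0 1 0
1 1 1 1 0

After press 5 at (2,4):
0 0 0 0 1
0 0 0 1 1
1 1 1 0 1

After press 6 at (2,4):
0 0 0 0 1
0 0 0 1 0
1 1 1 1 0

After press 7 at (2,1):
0 0 0 0 1
0 1 0 1 0
0 0 0 1 0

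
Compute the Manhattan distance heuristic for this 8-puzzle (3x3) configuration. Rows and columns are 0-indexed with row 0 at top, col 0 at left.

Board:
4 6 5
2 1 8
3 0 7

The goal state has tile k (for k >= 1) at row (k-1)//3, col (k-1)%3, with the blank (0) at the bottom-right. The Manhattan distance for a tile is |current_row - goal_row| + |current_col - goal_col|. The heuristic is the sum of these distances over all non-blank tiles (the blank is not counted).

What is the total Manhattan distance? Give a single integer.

Tile 4: (0,0)->(1,0) = 1
Tile 6: (0,1)->(1,2) = 2
Tile 5: (0,2)->(1,1) = 2
Tile 2: (1,0)->(0,1) = 2
Tile 1: (1,1)->(0,0) = 2
Tile 8: (1,2)->(2,1) = 2
Tile 3: (2,0)->(0,2) = 4
Tile 7: (2,2)->(2,0) = 2
Sum: 1 + 2 + 2 + 2 + 2 + 2 + 4 + 2 = 17

Answer: 17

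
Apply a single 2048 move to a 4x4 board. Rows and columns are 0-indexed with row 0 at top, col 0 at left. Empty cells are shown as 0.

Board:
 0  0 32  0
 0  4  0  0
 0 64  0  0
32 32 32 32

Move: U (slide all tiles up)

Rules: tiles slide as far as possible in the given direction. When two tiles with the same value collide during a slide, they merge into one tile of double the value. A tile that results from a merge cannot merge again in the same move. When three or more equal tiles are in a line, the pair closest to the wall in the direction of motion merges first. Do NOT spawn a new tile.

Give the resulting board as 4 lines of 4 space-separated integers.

Slide up:
col 0: [0, 0, 0, 32] -> [32, 0, 0, 0]
col 1: [0, 4, 64, 32] -> [4, 64, 32, 0]
col 2: [32, 0, 0, 32] -> [64, 0, 0, 0]
col 3: [0, 0, 0, 32] -> [32, 0, 0, 0]

Answer: 32  4 64 32
 0 64  0  0
 0 32  0  0
 0  0  0  0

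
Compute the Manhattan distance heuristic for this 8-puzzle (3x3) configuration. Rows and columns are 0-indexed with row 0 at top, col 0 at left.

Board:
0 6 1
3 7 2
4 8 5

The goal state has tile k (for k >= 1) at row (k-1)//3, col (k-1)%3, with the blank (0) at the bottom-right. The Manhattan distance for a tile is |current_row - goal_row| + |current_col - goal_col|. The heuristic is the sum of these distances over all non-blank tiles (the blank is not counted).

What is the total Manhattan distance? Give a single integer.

Answer: 14

Derivation:
Tile 6: (0,1)->(1,2) = 2
Tile 1: (0,2)->(0,0) = 2
Tile 3: (1,0)->(0,2) = 3
Tile 7: (1,1)->(2,0) = 2
Tile 2: (1,2)->(0,1) = 2
Tile 4: (2,0)->(1,0) = 1
Tile 8: (2,1)->(2,1) = 0
Tile 5: (2,2)->(1,1) = 2
Sum: 2 + 2 + 3 + 2 + 2 + 1 + 0 + 2 = 14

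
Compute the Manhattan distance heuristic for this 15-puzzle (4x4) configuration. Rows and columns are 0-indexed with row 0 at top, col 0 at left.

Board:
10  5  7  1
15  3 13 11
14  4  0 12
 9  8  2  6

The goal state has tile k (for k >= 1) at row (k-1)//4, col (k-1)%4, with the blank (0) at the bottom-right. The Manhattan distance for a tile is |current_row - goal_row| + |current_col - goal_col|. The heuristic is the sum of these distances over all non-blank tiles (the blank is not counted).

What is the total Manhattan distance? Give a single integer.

Tile 10: at (0,0), goal (2,1), distance |0-2|+|0-1| = 3
Tile 5: at (0,1), goal (1,0), distance |0-1|+|1-0| = 2
Tile 7: at (0,2), goal (1,2), distance |0-1|+|2-2| = 1
Tile 1: at (0,3), goal (0,0), distance |0-0|+|3-0| = 3
Tile 15: at (1,0), goal (3,2), distance |1-3|+|0-2| = 4
Tile 3: at (1,1), goal (0,2), distance |1-0|+|1-2| = 2
Tile 13: at (1,2), goal (3,0), distance |1-3|+|2-0| = 4
Tile 11: at (1,3), goal (2,2), distance |1-2|+|3-2| = 2
Tile 14: at (2,0), goal (3,1), distance |2-3|+|0-1| = 2
Tile 4: at (2,1), goal (0,3), distance |2-0|+|1-3| = 4
Tile 12: at (2,3), goal (2,3), distance |2-2|+|3-3| = 0
Tile 9: at (3,0), goal (2,0), distance |3-2|+|0-0| = 1
Tile 8: at (3,1), goal (1,3), distance |3-1|+|1-3| = 4
Tile 2: at (3,2), goal (0,1), distance |3-0|+|2-1| = 4
Tile 6: at (3,3), goal (1,1), distance |3-1|+|3-1| = 4
Sum: 3 + 2 + 1 + 3 + 4 + 2 + 4 + 2 + 2 + 4 + 0 + 1 + 4 + 4 + 4 = 40

Answer: 40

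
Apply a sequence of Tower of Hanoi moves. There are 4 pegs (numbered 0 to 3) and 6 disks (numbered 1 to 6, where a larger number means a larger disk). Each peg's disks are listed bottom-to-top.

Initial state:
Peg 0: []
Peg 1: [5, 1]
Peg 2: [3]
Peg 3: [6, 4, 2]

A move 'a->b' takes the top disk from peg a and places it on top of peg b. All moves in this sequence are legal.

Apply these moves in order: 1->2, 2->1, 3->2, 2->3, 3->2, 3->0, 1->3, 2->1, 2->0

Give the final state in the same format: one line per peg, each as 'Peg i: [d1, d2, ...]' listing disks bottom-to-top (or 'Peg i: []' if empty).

Answer: Peg 0: [4, 3]
Peg 1: [5, 2]
Peg 2: []
Peg 3: [6, 1]

Derivation:
After move 1 (1->2):
Peg 0: []
Peg 1: [5]
Peg 2: [3, 1]
Peg 3: [6, 4, 2]

After move 2 (2->1):
Peg 0: []
Peg 1: [5, 1]
Peg 2: [3]
Peg 3: [6, 4, 2]

After move 3 (3->2):
Peg 0: []
Peg 1: [5, 1]
Peg 2: [3, 2]
Peg 3: [6, 4]

After move 4 (2->3):
Peg 0: []
Peg 1: [5, 1]
Peg 2: [3]
Peg 3: [6, 4, 2]

After move 5 (3->2):
Peg 0: []
Peg 1: [5, 1]
Peg 2: [3, 2]
Peg 3: [6, 4]

After move 6 (3->0):
Peg 0: [4]
Peg 1: [5, 1]
Peg 2: [3, 2]
Peg 3: [6]

After move 7 (1->3):
Peg 0: [4]
Peg 1: [5]
Peg 2: [3, 2]
Peg 3: [6, 1]

After move 8 (2->1):
Peg 0: [4]
Peg 1: [5, 2]
Peg 2: [3]
Peg 3: [6, 1]

After move 9 (2->0):
Peg 0: [4, 3]
Peg 1: [5, 2]
Peg 2: []
Peg 3: [6, 1]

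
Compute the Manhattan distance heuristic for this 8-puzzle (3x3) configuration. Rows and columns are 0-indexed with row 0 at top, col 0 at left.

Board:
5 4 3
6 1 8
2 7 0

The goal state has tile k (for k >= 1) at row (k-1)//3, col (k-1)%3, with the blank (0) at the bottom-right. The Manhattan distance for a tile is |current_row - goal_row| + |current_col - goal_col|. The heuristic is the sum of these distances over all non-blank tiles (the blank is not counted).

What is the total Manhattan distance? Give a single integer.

Answer: 14

Derivation:
Tile 5: at (0,0), goal (1,1), distance |0-1|+|0-1| = 2
Tile 4: at (0,1), goal (1,0), distance |0-1|+|1-0| = 2
Tile 3: at (0,2), goal (0,2), distance |0-0|+|2-2| = 0
Tile 6: at (1,0), goal (1,2), distance |1-1|+|0-2| = 2
Tile 1: at (1,1), goal (0,0), distance |1-0|+|1-0| = 2
Tile 8: at (1,2), goal (2,1), distance |1-2|+|2-1| = 2
Tile 2: at (2,0), goal (0,1), distance |2-0|+|0-1| = 3
Tile 7: at (2,1), goal (2,0), distance |2-2|+|1-0| = 1
Sum: 2 + 2 + 0 + 2 + 2 + 2 + 3 + 1 = 14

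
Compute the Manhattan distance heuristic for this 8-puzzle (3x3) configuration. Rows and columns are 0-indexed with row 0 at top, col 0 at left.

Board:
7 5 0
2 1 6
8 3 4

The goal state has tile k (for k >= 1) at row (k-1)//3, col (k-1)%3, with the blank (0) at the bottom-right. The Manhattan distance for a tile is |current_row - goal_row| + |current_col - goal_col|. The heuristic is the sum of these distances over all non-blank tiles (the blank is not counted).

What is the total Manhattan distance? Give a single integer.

Tile 7: (0,0)->(2,0) = 2
Tile 5: (0,1)->(1,1) = 1
Tile 2: (1,0)->(0,1) = 2
Tile 1: (1,1)->(0,0) = 2
Tile 6: (1,2)->(1,2) = 0
Tile 8: (2,0)->(2,1) = 1
Tile 3: (2,1)->(0,2) = 3
Tile 4: (2,2)->(1,0) = 3
Sum: 2 + 1 + 2 + 2 + 0 + 1 + 3 + 3 = 14

Answer: 14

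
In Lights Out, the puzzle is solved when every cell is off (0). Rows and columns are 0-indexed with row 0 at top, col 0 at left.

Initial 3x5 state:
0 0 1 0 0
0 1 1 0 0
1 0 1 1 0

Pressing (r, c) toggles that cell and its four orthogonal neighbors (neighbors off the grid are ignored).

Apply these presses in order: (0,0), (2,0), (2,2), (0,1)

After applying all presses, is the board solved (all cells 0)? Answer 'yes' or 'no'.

After press 1 at (0,0):
1 1 1 0 0
1 1 1 0 0
1 0 1 1 0

After press 2 at (2,0):
1 1 1 0 0
0 1 1 0 0
0 1 1 1 0

After press 3 at (2,2):
1 1 1 0 0
0 1 0 0 0
0 0 0 0 0

After press 4 at (0,1):
0 0 0 0 0
0 0 0 0 0
0 0 0 0 0

Lights still on: 0

Answer: yes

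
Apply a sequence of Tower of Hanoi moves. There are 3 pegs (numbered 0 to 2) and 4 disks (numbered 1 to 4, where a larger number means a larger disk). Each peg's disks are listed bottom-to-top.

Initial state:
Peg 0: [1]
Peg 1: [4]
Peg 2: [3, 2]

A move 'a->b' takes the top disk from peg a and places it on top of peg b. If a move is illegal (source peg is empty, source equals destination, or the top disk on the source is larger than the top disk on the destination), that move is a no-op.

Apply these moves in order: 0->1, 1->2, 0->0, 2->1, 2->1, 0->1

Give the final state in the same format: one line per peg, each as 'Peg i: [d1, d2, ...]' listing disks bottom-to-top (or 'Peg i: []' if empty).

After move 1 (0->1):
Peg 0: []
Peg 1: [4, 1]
Peg 2: [3, 2]

After move 2 (1->2):
Peg 0: []
Peg 1: [4]
Peg 2: [3, 2, 1]

After move 3 (0->0):
Peg 0: []
Peg 1: [4]
Peg 2: [3, 2, 1]

After move 4 (2->1):
Peg 0: []
Peg 1: [4, 1]
Peg 2: [3, 2]

After move 5 (2->1):
Peg 0: []
Peg 1: [4, 1]
Peg 2: [3, 2]

After move 6 (0->1):
Peg 0: []
Peg 1: [4, 1]
Peg 2: [3, 2]

Answer: Peg 0: []
Peg 1: [4, 1]
Peg 2: [3, 2]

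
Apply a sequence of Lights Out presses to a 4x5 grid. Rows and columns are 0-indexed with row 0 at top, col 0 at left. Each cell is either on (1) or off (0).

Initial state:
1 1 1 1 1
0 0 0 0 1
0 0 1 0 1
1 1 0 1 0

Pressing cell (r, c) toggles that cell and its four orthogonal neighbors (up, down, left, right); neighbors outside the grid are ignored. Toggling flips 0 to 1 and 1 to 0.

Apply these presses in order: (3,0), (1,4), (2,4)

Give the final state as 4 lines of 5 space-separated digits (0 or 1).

After press 1 at (3,0):
1 1 1 1 1
0 0 0 0 1
1 0 1 0 1
0 0 0 1 0

After press 2 at (1,4):
1 1 1 1 0
0 0 0 1 0
1 0 1 0 0
0 0 0 1 0

After press 3 at (2,4):
1 1 1 1 0
0 0 0 1 1
1 0 1 1 1
0 0 0 1 1

Answer: 1 1 1 1 0
0 0 0 1 1
1 0 1 1 1
0 0 0 1 1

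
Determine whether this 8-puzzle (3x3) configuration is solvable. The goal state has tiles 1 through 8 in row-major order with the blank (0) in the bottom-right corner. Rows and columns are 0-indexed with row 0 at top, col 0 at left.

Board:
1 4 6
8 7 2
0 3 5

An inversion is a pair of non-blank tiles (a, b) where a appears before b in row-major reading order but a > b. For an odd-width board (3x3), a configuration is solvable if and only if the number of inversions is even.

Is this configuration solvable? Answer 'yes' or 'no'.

Answer: yes

Derivation:
Inversions (pairs i<j in row-major order where tile[i] > tile[j] > 0): 12
12 is even, so the puzzle is solvable.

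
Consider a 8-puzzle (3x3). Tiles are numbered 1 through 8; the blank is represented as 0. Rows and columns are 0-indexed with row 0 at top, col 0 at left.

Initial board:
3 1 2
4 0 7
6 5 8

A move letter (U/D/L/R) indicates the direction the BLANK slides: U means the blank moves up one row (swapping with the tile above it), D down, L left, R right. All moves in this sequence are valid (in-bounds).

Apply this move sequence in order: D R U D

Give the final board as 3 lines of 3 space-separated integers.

After move 1 (D):
3 1 2
4 5 7
6 0 8

After move 2 (R):
3 1 2
4 5 7
6 8 0

After move 3 (U):
3 1 2
4 5 0
6 8 7

After move 4 (D):
3 1 2
4 5 7
6 8 0

Answer: 3 1 2
4 5 7
6 8 0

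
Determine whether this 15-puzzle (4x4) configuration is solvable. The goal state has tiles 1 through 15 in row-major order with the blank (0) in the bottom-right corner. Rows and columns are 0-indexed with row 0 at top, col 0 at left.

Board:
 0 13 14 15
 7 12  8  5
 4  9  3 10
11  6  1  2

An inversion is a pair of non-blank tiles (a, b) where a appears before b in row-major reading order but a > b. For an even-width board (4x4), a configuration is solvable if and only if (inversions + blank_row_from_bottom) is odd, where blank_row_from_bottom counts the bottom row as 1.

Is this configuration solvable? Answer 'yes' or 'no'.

Answer: yes

Derivation:
Inversions: 79
Blank is in row 0 (0-indexed from top), which is row 4 counting from the bottom (bottom = 1).
79 + 4 = 83, which is odd, so the puzzle is solvable.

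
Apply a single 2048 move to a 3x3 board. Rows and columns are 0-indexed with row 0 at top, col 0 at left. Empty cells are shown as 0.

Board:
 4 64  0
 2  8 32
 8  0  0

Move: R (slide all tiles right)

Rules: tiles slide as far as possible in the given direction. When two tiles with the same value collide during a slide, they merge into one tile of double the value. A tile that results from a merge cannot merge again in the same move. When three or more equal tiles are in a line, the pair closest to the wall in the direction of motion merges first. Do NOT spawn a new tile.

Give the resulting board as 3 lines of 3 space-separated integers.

Slide right:
row 0: [4, 64, 0] -> [0, 4, 64]
row 1: [2, 8, 32] -> [2, 8, 32]
row 2: [8, 0, 0] -> [0, 0, 8]

Answer:  0  4 64
 2  8 32
 0  0  8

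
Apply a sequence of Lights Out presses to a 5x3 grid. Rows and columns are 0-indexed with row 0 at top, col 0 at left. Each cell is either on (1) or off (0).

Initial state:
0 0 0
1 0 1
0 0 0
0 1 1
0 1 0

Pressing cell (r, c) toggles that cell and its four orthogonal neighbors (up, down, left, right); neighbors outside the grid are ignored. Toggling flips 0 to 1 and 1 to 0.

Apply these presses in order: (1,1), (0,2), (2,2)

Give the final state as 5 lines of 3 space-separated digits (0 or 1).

Answer: 0 0 1
0 1 0
0 0 1
0 1 0
0 1 0

Derivation:
After press 1 at (1,1):
0 1 0
0 1 0
0 1 0
0 1 1
0 1 0

After press 2 at (0,2):
0 0 1
0 1 1
0 1 0
0 1 1
0 1 0

After press 3 at (2,2):
0 0 1
0 1 0
0 0 1
0 1 0
0 1 0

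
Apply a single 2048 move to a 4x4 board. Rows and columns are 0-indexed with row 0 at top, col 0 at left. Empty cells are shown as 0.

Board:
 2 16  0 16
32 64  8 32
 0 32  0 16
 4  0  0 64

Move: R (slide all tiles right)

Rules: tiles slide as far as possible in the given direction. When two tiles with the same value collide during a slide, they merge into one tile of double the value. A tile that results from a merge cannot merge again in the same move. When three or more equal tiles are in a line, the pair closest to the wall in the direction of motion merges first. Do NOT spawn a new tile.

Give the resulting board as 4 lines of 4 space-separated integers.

Answer:  0  0  2 32
32 64  8 32
 0  0 32 16
 0  0  4 64

Derivation:
Slide right:
row 0: [2, 16, 0, 16] -> [0, 0, 2, 32]
row 1: [32, 64, 8, 32] -> [32, 64, 8, 32]
row 2: [0, 32, 0, 16] -> [0, 0, 32, 16]
row 3: [4, 0, 0, 64] -> [0, 0, 4, 64]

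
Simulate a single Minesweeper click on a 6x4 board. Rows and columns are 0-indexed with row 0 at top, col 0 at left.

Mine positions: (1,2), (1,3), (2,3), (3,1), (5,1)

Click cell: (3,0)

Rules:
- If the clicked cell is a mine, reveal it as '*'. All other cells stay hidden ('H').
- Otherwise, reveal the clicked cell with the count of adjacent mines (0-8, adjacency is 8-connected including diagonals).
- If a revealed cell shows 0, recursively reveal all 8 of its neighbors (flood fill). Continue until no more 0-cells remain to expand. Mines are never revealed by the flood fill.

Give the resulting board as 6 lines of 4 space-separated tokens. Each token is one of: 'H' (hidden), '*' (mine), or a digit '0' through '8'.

H H H H
H H H H
H H H H
1 H H H
H H H H
H H H H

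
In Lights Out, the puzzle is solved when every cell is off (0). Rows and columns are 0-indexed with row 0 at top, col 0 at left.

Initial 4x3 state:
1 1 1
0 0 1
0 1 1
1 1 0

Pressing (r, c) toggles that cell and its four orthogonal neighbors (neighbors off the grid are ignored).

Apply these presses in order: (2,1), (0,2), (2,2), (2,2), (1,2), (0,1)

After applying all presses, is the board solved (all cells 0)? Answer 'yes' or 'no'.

After press 1 at (2,1):
1 1 1
0 1 1
1 0 0
1 0 0

After press 2 at (0,2):
1 0 0
0 1 0
1 0 0
1 0 0

After press 3 at (2,2):
1 0 0
0 1 1
1 1 1
1 0 1

After press 4 at (2,2):
1 0 0
0 1 0
1 0 0
1 0 0

After press 5 at (1,2):
1 0 1
0 0 1
1 0 1
1 0 0

After press 6 at (0,1):
0 1 0
0 1 1
1 0 1
1 0 0

Lights still on: 6

Answer: no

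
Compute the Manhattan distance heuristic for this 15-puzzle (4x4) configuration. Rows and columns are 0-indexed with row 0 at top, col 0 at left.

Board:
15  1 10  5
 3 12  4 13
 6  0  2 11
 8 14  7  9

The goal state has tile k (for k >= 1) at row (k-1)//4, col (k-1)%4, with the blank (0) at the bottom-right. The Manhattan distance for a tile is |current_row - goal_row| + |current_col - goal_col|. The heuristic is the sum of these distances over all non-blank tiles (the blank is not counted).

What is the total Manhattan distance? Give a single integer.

Answer: 43

Derivation:
Tile 15: at (0,0), goal (3,2), distance |0-3|+|0-2| = 5
Tile 1: at (0,1), goal (0,0), distance |0-0|+|1-0| = 1
Tile 10: at (0,2), goal (2,1), distance |0-2|+|2-1| = 3
Tile 5: at (0,3), goal (1,0), distance |0-1|+|3-0| = 4
Tile 3: at (1,0), goal (0,2), distance |1-0|+|0-2| = 3
Tile 12: at (1,1), goal (2,3), distance |1-2|+|1-3| = 3
Tile 4: at (1,2), goal (0,3), distance |1-0|+|2-3| = 2
Tile 13: at (1,3), goal (3,0), distance |1-3|+|3-0| = 5
Tile 6: at (2,0), goal (1,1), distance |2-1|+|0-1| = 2
Tile 2: at (2,2), goal (0,1), distance |2-0|+|2-1| = 3
Tile 11: at (2,3), goal (2,2), distance |2-2|+|3-2| = 1
Tile 8: at (3,0), goal (1,3), distance |3-1|+|0-3| = 5
Tile 14: at (3,1), goal (3,1), distance |3-3|+|1-1| = 0
Tile 7: at (3,2), goal (1,2), distance |3-1|+|2-2| = 2
Tile 9: at (3,3), goal (2,0), distance |3-2|+|3-0| = 4
Sum: 5 + 1 + 3 + 4 + 3 + 3 + 2 + 5 + 2 + 3 + 1 + 5 + 0 + 2 + 4 = 43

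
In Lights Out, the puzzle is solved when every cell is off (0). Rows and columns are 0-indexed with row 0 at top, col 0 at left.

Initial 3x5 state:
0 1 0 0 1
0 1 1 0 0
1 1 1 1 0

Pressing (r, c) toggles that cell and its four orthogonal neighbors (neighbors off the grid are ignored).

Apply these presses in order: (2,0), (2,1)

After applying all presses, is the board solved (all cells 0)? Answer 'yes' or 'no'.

Answer: no

Derivation:
After press 1 at (2,0):
0 1 0 0 1
1 1 1 0 0
0 0 1 1 0

After press 2 at (2,1):
0 1 0 0 1
1 0 1 0 0
1 1 0 1 0

Lights still on: 7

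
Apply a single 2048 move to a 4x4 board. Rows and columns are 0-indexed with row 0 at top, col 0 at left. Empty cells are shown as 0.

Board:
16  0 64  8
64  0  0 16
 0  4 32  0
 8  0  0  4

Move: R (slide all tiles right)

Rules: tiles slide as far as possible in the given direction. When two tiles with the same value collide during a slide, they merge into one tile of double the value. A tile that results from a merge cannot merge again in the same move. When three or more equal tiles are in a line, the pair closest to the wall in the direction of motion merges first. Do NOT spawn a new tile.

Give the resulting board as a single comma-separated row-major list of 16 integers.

Slide right:
row 0: [16, 0, 64, 8] -> [0, 16, 64, 8]
row 1: [64, 0, 0, 16] -> [0, 0, 64, 16]
row 2: [0, 4, 32, 0] -> [0, 0, 4, 32]
row 3: [8, 0, 0, 4] -> [0, 0, 8, 4]

Answer: 0, 16, 64, 8, 0, 0, 64, 16, 0, 0, 4, 32, 0, 0, 8, 4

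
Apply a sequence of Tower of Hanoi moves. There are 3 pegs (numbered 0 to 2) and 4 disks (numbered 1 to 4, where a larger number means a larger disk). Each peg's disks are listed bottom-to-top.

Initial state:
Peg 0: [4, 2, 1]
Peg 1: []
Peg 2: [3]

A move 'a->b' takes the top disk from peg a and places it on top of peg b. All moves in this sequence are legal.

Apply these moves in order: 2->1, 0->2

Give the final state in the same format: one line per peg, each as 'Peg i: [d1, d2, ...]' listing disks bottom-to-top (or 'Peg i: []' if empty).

After move 1 (2->1):
Peg 0: [4, 2, 1]
Peg 1: [3]
Peg 2: []

After move 2 (0->2):
Peg 0: [4, 2]
Peg 1: [3]
Peg 2: [1]

Answer: Peg 0: [4, 2]
Peg 1: [3]
Peg 2: [1]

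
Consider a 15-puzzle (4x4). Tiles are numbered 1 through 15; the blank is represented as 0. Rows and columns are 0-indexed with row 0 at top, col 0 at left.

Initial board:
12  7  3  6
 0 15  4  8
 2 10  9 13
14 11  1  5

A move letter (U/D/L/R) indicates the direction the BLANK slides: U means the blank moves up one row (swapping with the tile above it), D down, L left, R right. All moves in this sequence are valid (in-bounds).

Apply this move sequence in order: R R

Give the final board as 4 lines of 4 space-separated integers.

After move 1 (R):
12  7  3  6
15  0  4  8
 2 10  9 13
14 11  1  5

After move 2 (R):
12  7  3  6
15  4  0  8
 2 10  9 13
14 11  1  5

Answer: 12  7  3  6
15  4  0  8
 2 10  9 13
14 11  1  5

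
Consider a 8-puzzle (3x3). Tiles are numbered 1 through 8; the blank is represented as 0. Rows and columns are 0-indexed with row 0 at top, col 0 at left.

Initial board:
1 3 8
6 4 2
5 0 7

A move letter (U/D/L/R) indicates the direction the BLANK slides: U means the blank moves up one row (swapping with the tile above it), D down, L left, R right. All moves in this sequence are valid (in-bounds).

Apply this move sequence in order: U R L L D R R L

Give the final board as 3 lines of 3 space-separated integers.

Answer: 1 3 8
5 6 2
4 0 7

Derivation:
After move 1 (U):
1 3 8
6 0 2
5 4 7

After move 2 (R):
1 3 8
6 2 0
5 4 7

After move 3 (L):
1 3 8
6 0 2
5 4 7

After move 4 (L):
1 3 8
0 6 2
5 4 7

After move 5 (D):
1 3 8
5 6 2
0 4 7

After move 6 (R):
1 3 8
5 6 2
4 0 7

After move 7 (R):
1 3 8
5 6 2
4 7 0

After move 8 (L):
1 3 8
5 6 2
4 0 7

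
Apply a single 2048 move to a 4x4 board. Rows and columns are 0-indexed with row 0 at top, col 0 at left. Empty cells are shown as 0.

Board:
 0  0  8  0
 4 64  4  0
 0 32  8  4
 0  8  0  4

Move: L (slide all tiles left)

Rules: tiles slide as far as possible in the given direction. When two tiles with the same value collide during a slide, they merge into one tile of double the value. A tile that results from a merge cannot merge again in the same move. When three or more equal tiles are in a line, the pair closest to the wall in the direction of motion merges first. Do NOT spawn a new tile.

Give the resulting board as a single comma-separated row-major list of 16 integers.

Slide left:
row 0: [0, 0, 8, 0] -> [8, 0, 0, 0]
row 1: [4, 64, 4, 0] -> [4, 64, 4, 0]
row 2: [0, 32, 8, 4] -> [32, 8, 4, 0]
row 3: [0, 8, 0, 4] -> [8, 4, 0, 0]

Answer: 8, 0, 0, 0, 4, 64, 4, 0, 32, 8, 4, 0, 8, 4, 0, 0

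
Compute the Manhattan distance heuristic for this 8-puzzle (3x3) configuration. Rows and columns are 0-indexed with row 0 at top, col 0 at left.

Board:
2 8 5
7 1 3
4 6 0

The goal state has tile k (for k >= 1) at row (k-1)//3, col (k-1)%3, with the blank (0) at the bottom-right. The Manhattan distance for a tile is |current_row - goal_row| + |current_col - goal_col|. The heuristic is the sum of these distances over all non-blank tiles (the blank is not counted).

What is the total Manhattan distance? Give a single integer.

Answer: 12

Derivation:
Tile 2: at (0,0), goal (0,1), distance |0-0|+|0-1| = 1
Tile 8: at (0,1), goal (2,1), distance |0-2|+|1-1| = 2
Tile 5: at (0,2), goal (1,1), distance |0-1|+|2-1| = 2
Tile 7: at (1,0), goal (2,0), distance |1-2|+|0-0| = 1
Tile 1: at (1,1), goal (0,0), distance |1-0|+|1-0| = 2
Tile 3: at (1,2), goal (0,2), distance |1-0|+|2-2| = 1
Tile 4: at (2,0), goal (1,0), distance |2-1|+|0-0| = 1
Tile 6: at (2,1), goal (1,2), distance |2-1|+|1-2| = 2
Sum: 1 + 2 + 2 + 1 + 2 + 1 + 1 + 2 = 12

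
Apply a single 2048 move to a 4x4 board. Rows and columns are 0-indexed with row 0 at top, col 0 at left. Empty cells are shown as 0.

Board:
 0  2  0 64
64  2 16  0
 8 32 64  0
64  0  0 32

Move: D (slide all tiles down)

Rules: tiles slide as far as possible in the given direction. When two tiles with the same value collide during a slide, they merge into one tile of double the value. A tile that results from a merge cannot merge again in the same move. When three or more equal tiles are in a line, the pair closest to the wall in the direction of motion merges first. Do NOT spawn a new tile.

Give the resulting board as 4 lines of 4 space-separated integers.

Slide down:
col 0: [0, 64, 8, 64] -> [0, 64, 8, 64]
col 1: [2, 2, 32, 0] -> [0, 0, 4, 32]
col 2: [0, 16, 64, 0] -> [0, 0, 16, 64]
col 3: [64, 0, 0, 32] -> [0, 0, 64, 32]

Answer:  0  0  0  0
64  0  0  0
 8  4 16 64
64 32 64 32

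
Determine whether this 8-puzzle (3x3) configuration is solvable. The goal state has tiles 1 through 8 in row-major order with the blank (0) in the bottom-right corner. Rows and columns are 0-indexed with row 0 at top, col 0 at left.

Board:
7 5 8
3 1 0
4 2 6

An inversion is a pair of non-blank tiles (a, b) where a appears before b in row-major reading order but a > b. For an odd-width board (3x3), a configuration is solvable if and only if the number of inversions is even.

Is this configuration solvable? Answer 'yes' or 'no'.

Inversions (pairs i<j in row-major order where tile[i] > tile[j] > 0): 18
18 is even, so the puzzle is solvable.

Answer: yes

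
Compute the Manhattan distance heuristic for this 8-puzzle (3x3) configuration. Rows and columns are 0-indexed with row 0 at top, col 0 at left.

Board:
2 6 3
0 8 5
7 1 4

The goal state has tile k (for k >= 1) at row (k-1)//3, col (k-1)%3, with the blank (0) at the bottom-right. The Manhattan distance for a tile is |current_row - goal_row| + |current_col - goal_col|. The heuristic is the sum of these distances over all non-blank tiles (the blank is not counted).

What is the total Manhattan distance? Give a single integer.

Answer: 11

Derivation:
Tile 2: (0,0)->(0,1) = 1
Tile 6: (0,1)->(1,2) = 2
Tile 3: (0,2)->(0,2) = 0
Tile 8: (1,1)->(2,1) = 1
Tile 5: (1,2)->(1,1) = 1
Tile 7: (2,0)->(2,0) = 0
Tile 1: (2,1)->(0,0) = 3
Tile 4: (2,2)->(1,0) = 3
Sum: 1 + 2 + 0 + 1 + 1 + 0 + 3 + 3 = 11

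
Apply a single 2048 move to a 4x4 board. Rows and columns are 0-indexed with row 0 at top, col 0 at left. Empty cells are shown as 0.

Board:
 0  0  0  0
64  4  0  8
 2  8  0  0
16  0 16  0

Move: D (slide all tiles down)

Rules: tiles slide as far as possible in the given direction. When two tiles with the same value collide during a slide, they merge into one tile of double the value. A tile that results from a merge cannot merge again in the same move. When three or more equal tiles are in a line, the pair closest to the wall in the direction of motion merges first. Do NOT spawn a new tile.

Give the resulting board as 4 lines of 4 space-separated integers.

Answer:  0  0  0  0
64  0  0  0
 2  4  0  0
16  8 16  8

Derivation:
Slide down:
col 0: [0, 64, 2, 16] -> [0, 64, 2, 16]
col 1: [0, 4, 8, 0] -> [0, 0, 4, 8]
col 2: [0, 0, 0, 16] -> [0, 0, 0, 16]
col 3: [0, 8, 0, 0] -> [0, 0, 0, 8]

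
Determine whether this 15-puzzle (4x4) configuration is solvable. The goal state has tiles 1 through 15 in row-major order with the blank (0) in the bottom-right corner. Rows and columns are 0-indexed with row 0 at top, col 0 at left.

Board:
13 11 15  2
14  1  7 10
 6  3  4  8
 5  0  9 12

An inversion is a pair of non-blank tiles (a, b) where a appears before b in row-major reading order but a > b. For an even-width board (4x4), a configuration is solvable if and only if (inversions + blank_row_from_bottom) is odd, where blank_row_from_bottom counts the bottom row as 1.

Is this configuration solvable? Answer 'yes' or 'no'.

Answer: no

Derivation:
Inversions: 59
Blank is in row 3 (0-indexed from top), which is row 1 counting from the bottom (bottom = 1).
59 + 1 = 60, which is even, so the puzzle is not solvable.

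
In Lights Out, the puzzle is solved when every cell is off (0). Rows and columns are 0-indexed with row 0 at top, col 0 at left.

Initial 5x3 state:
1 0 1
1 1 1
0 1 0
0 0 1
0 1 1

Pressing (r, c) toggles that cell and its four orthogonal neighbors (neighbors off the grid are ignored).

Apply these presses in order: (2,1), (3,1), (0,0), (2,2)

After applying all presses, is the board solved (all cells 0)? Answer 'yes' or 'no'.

After press 1 at (2,1):
1 0 1
1 0 1
1 0 1
0 1 1
0 1 1

After press 2 at (3,1):
1 0 1
1 0 1
1 1 1
1 0 0
0 0 1

After press 3 at (0,0):
0 1 1
0 0 1
1 1 1
1 0 0
0 0 1

After press 4 at (2,2):
0 1 1
0 0 0
1 0 0
1 0 1
0 0 1

Lights still on: 6

Answer: no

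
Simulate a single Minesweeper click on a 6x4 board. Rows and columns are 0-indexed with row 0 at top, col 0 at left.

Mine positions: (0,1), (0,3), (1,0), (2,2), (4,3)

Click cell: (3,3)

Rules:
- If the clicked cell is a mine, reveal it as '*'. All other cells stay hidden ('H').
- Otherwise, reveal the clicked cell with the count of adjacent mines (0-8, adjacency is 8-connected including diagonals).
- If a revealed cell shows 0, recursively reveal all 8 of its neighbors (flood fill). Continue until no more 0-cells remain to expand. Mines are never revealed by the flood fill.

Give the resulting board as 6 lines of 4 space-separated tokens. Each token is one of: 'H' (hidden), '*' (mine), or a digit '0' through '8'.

H H H H
H H H H
H H H H
H H H 2
H H H H
H H H H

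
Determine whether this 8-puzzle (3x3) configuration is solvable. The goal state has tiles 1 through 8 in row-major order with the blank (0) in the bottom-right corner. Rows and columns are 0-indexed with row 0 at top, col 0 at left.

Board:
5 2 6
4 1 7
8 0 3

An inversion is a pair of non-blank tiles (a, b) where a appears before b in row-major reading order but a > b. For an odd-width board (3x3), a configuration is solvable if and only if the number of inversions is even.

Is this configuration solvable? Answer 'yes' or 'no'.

Answer: yes

Derivation:
Inversions (pairs i<j in row-major order where tile[i] > tile[j] > 0): 12
12 is even, so the puzzle is solvable.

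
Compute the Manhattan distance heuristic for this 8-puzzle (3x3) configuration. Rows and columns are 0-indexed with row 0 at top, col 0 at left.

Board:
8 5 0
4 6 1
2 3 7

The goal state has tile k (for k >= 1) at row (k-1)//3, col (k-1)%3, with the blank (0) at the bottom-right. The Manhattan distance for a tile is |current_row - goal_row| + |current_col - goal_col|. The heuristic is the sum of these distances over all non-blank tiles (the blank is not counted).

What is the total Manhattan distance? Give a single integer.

Answer: 16

Derivation:
Tile 8: (0,0)->(2,1) = 3
Tile 5: (0,1)->(1,1) = 1
Tile 4: (1,0)->(1,0) = 0
Tile 6: (1,1)->(1,2) = 1
Tile 1: (1,2)->(0,0) = 3
Tile 2: (2,0)->(0,1) = 3
Tile 3: (2,1)->(0,2) = 3
Tile 7: (2,2)->(2,0) = 2
Sum: 3 + 1 + 0 + 1 + 3 + 3 + 3 + 2 = 16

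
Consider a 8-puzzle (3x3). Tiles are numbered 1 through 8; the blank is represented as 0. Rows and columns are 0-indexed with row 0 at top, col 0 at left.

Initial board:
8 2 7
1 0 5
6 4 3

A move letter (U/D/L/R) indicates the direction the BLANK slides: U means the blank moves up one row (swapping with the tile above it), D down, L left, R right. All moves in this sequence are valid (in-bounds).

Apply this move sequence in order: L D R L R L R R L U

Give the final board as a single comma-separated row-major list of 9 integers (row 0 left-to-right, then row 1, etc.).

Answer: 8, 2, 7, 6, 0, 5, 4, 1, 3

Derivation:
After move 1 (L):
8 2 7
0 1 5
6 4 3

After move 2 (D):
8 2 7
6 1 5
0 4 3

After move 3 (R):
8 2 7
6 1 5
4 0 3

After move 4 (L):
8 2 7
6 1 5
0 4 3

After move 5 (R):
8 2 7
6 1 5
4 0 3

After move 6 (L):
8 2 7
6 1 5
0 4 3

After move 7 (R):
8 2 7
6 1 5
4 0 3

After move 8 (R):
8 2 7
6 1 5
4 3 0

After move 9 (L):
8 2 7
6 1 5
4 0 3

After move 10 (U):
8 2 7
6 0 5
4 1 3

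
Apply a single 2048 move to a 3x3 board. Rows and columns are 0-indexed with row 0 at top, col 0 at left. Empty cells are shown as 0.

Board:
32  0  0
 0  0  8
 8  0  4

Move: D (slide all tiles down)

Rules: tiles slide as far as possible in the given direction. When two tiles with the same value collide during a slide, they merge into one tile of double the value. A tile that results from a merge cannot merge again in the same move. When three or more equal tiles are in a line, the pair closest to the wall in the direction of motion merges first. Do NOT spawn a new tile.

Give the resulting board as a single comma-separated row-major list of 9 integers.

Answer: 0, 0, 0, 32, 0, 8, 8, 0, 4

Derivation:
Slide down:
col 0: [32, 0, 8] -> [0, 32, 8]
col 1: [0, 0, 0] -> [0, 0, 0]
col 2: [0, 8, 4] -> [0, 8, 4]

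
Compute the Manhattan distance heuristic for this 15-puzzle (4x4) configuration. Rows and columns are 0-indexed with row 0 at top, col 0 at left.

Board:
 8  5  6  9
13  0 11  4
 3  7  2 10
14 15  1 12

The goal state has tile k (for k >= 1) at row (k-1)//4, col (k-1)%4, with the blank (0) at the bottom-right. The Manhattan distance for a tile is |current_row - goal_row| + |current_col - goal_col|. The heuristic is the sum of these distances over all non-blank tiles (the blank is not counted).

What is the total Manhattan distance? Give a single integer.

Tile 8: at (0,0), goal (1,3), distance |0-1|+|0-3| = 4
Tile 5: at (0,1), goal (1,0), distance |0-1|+|1-0| = 2
Tile 6: at (0,2), goal (1,1), distance |0-1|+|2-1| = 2
Tile 9: at (0,3), goal (2,0), distance |0-2|+|3-0| = 5
Tile 13: at (1,0), goal (3,0), distance |1-3|+|0-0| = 2
Tile 11: at (1,2), goal (2,2), distance |1-2|+|2-2| = 1
Tile 4: at (1,3), goal (0,3), distance |1-0|+|3-3| = 1
Tile 3: at (2,0), goal (0,2), distance |2-0|+|0-2| = 4
Tile 7: at (2,1), goal (1,2), distance |2-1|+|1-2| = 2
Tile 2: at (2,2), goal (0,1), distance |2-0|+|2-1| = 3
Tile 10: at (2,3), goal (2,1), distance |2-2|+|3-1| = 2
Tile 14: at (3,0), goal (3,1), distance |3-3|+|0-1| = 1
Tile 15: at (3,1), goal (3,2), distance |3-3|+|1-2| = 1
Tile 1: at (3,2), goal (0,0), distance |3-0|+|2-0| = 5
Tile 12: at (3,3), goal (2,3), distance |3-2|+|3-3| = 1
Sum: 4 + 2 + 2 + 5 + 2 + 1 + 1 + 4 + 2 + 3 + 2 + 1 + 1 + 5 + 1 = 36

Answer: 36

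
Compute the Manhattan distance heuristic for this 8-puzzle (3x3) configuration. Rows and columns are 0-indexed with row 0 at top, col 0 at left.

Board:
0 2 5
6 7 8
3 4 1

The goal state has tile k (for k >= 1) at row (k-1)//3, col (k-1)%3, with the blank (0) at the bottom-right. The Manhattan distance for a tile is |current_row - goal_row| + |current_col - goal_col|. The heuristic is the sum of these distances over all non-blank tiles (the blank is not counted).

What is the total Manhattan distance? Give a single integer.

Answer: 18

Derivation:
Tile 2: (0,1)->(0,1) = 0
Tile 5: (0,2)->(1,1) = 2
Tile 6: (1,0)->(1,2) = 2
Tile 7: (1,1)->(2,0) = 2
Tile 8: (1,2)->(2,1) = 2
Tile 3: (2,0)->(0,2) = 4
Tile 4: (2,1)->(1,0) = 2
Tile 1: (2,2)->(0,0) = 4
Sum: 0 + 2 + 2 + 2 + 2 + 4 + 2 + 4 = 18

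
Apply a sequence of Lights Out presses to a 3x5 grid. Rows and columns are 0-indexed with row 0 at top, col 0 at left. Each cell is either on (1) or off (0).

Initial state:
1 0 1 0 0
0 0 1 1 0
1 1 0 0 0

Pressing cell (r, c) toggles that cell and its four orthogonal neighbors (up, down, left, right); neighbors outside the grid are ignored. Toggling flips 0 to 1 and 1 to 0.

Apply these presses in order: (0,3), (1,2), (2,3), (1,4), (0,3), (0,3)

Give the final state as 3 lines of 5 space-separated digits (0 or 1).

Answer: 1 0 1 1 0
0 1 0 1 1
1 1 0 1 0

Derivation:
After press 1 at (0,3):
1 0 0 1 1
0 0 1 0 0
1 1 0 0 0

After press 2 at (1,2):
1 0 1 1 1
0 1 0 1 0
1 1 1 0 0

After press 3 at (2,3):
1 0 1 1 1
0 1 0 0 0
1 1 0 1 1

After press 4 at (1,4):
1 0 1 1 0
0 1 0 1 1
1 1 0 1 0

After press 5 at (0,3):
1 0 0 0 1
0 1 0 0 1
1 1 0 1 0

After press 6 at (0,3):
1 0 1 1 0
0 1 0 1 1
1 1 0 1 0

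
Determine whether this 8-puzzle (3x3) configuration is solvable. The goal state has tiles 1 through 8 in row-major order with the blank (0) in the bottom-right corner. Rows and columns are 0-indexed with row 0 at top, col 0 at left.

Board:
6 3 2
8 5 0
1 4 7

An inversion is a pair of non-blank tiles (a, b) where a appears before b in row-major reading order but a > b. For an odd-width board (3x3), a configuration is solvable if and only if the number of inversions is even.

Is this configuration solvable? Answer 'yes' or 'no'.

Inversions (pairs i<j in row-major order where tile[i] > tile[j] > 0): 14
14 is even, so the puzzle is solvable.

Answer: yes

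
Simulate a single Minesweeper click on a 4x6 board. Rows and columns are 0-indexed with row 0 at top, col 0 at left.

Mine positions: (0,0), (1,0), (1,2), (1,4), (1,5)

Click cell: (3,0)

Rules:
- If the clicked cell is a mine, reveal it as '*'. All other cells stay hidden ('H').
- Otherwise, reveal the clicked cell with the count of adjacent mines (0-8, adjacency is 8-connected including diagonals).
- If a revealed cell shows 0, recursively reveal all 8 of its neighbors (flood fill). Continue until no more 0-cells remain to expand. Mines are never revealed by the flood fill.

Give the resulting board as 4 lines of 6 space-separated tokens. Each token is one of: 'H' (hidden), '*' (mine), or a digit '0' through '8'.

H H H H H H
H H H H H H
1 2 1 2 2 2
0 0 0 0 0 0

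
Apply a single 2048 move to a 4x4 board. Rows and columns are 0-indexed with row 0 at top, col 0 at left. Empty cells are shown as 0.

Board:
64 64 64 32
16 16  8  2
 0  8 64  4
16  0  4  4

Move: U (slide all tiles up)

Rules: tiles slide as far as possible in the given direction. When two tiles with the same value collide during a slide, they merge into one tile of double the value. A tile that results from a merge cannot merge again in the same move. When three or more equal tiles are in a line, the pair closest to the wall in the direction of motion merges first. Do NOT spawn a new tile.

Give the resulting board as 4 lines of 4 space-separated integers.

Slide up:
col 0: [64, 16, 0, 16] -> [64, 32, 0, 0]
col 1: [64, 16, 8, 0] -> [64, 16, 8, 0]
col 2: [64, 8, 64, 4] -> [64, 8, 64, 4]
col 3: [32, 2, 4, 4] -> [32, 2, 8, 0]

Answer: 64 64 64 32
32 16  8  2
 0  8 64  8
 0  0  4  0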